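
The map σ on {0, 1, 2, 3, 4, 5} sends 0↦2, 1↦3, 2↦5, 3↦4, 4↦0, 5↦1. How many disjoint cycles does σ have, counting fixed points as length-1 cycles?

Cycle decomposition: (0 2 5 1 3 4).
1 cycle.

1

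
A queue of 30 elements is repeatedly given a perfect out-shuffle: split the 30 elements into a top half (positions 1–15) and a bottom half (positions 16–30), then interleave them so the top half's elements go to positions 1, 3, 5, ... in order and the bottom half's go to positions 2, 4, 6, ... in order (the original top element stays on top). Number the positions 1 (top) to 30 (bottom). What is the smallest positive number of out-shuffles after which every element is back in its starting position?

28

The out-shuffle permutes the 30 positions with cycle lengths [1, 1, 28].
Every element is home exactly when every cycle has completed a whole number of laps, i.e. after lcm(1, 28) = 28 out-shuffles.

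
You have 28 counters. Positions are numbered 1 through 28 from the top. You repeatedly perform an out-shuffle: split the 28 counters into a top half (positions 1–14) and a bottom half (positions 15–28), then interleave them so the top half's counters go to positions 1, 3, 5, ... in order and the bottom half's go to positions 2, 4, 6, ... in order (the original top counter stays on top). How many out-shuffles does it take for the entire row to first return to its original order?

The out-shuffle permutes the 28 positions with cycle lengths [1, 1, 2, 6, 18].
Every counter is home exactly when every cycle has completed a whole number of laps, i.e. after lcm(1, 2, 6, 18) = 18 out-shuffles.

18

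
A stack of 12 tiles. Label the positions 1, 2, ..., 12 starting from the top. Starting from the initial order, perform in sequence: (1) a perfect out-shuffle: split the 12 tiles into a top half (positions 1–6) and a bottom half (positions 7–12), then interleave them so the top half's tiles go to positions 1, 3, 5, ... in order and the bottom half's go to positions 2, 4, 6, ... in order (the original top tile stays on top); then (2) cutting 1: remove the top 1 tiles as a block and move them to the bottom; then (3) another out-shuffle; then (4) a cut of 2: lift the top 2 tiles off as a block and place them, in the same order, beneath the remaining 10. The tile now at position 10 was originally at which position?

1

Undo the operations in reverse order, starting from position 10:
  undo op 4 (cut 2): 10 ← 12
  undo op 3 (out-shuffle, from bottom half): 12 ← 12
  undo op 2 (cut 1): 12 ← 1
  undo op 1 (out-shuffle, from top half): 1 ← 1
So the tile at position 10 came from original position 1.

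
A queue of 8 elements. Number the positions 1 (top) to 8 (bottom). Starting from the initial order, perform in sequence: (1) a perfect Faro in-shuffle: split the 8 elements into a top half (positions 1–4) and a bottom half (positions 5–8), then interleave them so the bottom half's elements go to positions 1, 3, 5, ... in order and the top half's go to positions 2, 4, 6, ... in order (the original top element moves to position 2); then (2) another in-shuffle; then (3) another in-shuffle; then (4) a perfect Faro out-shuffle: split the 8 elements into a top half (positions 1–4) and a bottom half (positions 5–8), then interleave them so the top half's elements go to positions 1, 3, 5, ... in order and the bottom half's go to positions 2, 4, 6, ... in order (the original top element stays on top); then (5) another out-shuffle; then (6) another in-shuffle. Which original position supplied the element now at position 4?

6

Undo the operations in reverse order, starting from position 4:
  undo op 6 (in-shuffle, from top half): 4 ← 2
  undo op 5 (out-shuffle, from bottom half): 2 ← 5
  undo op 4 (out-shuffle, from top half): 5 ← 3
  undo op 3 (in-shuffle, from bottom half): 3 ← 6
  undo op 2 (in-shuffle, from top half): 6 ← 3
  undo op 1 (in-shuffle, from bottom half): 3 ← 6
So the element at position 4 came from original position 6.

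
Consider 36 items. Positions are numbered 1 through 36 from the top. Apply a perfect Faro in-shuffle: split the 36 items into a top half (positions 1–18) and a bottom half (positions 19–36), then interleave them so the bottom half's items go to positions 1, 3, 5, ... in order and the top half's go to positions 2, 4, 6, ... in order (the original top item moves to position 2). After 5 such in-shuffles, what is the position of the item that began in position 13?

Track the item's position through each in-shuffle:
13 → 26 → 15 → 30 → 23 → 9

9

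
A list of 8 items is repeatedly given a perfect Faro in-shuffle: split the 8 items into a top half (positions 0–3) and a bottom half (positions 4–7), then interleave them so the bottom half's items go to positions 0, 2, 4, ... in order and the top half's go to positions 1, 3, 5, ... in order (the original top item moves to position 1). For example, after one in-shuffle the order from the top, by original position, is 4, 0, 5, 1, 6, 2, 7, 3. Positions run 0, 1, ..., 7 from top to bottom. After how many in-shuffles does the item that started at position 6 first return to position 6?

Follow position 6 under repeated in-shuffles:
6 → 4 → 0 → 1 → 3 → 7 → 6
It first returns after 6 in-shuffles.

6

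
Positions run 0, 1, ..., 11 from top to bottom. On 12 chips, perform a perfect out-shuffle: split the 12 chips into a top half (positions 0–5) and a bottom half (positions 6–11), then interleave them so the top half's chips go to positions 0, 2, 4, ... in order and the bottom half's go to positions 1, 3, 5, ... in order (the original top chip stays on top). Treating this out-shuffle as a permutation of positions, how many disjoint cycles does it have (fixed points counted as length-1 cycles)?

3

Trace each unvisited position around until it returns:
(0) (1 2 4 8 5 10 9 7 3 6) (11)
3 cycles in total.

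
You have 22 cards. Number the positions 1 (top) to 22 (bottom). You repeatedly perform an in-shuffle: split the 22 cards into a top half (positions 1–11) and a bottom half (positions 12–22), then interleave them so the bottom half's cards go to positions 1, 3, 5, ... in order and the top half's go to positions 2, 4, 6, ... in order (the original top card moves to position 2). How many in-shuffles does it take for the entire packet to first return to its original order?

The in-shuffle permutes the 22 positions with cycle lengths [11, 11].
Every card is home exactly when every cycle has completed a whole number of laps, i.e. after lcm(11) = 11 in-shuffles.

11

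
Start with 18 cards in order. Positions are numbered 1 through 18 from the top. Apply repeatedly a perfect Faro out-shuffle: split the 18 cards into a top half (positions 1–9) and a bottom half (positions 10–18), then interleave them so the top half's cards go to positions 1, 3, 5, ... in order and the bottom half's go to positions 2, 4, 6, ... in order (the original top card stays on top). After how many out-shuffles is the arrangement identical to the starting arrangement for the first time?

The out-shuffle permutes the 18 positions with cycle lengths [1, 1, 8, 8].
Every card is home exactly when every cycle has completed a whole number of laps, i.e. after lcm(1, 8) = 8 out-shuffles.

8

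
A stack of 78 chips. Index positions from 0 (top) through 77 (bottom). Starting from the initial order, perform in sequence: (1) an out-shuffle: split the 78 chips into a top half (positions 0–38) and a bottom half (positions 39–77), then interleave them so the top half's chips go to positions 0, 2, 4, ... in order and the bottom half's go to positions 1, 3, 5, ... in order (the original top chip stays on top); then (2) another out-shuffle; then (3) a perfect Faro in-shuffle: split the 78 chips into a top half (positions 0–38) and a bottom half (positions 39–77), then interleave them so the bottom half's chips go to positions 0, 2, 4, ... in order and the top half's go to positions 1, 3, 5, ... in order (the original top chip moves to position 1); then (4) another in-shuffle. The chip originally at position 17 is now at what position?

Track the chip from position 17 forward through each operation:
  after op 1 (out-shuffle): 17 → 34
  after op 2 (out-shuffle): 34 → 68
  after op 3 (in-shuffle): 68 → 58
  after op 4 (in-shuffle): 58 → 38

38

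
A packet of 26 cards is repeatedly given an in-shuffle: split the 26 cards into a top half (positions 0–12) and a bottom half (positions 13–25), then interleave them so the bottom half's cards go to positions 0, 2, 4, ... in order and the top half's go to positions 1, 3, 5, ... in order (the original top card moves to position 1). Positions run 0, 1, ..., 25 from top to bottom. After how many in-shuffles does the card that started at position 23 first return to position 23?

6

Follow position 23 under repeated in-shuffles:
23 → 20 → 14 → 2 → 5 → 11 → 23
It first returns after 6 in-shuffles.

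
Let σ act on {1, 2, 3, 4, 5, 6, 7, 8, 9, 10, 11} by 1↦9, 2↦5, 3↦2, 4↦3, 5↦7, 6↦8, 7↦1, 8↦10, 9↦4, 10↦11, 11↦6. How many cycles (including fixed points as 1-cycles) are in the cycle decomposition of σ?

2

Cycle decomposition: (1 9 4 3 2 5 7) (6 8 10 11).
2 cycles.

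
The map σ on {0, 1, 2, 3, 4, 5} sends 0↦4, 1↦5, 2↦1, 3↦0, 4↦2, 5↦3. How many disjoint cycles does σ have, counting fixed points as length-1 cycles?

Cycle decomposition: (0 4 2 1 5 3).
1 cycle.

1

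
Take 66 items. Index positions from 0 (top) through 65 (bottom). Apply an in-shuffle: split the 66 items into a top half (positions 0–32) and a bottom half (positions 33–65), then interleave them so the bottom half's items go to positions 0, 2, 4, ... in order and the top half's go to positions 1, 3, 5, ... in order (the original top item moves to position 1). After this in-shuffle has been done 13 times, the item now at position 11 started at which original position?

22

Work backwards from position 11, undoing one in-shuffle at a time:
11 ← 5 ← 2 ← 34 ← 50 ← ... ← 22 (13 steps).
So the item now at position 11 started at position 22.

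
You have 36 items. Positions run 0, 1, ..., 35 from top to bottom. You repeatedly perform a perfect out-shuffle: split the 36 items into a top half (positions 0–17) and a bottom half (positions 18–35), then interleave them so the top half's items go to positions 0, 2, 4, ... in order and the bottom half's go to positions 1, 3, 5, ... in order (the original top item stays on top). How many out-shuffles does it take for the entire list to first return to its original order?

12

The out-shuffle permutes the 36 positions with cycle lengths [1, 1, 3, 3, 4, 12, 12].
Every item is home exactly when every cycle has completed a whole number of laps, i.e. after lcm(1, 3, 4, 12) = 12 out-shuffles.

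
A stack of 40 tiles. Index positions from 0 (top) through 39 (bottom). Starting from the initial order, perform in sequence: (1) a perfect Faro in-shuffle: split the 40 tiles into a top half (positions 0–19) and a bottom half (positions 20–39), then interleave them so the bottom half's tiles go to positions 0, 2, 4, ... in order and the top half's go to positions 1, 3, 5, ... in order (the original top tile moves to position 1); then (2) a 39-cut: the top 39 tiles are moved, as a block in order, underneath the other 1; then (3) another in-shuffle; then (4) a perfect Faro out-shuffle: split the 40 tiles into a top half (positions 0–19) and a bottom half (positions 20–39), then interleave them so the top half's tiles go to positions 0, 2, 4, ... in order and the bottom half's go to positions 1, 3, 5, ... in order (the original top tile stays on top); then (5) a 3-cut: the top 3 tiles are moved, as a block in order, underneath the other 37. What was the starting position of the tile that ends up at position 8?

Undo the operations in reverse order, starting from position 8:
  undo op 5 (cut 3): 8 ← 11
  undo op 4 (out-shuffle, from bottom half): 11 ← 25
  undo op 3 (in-shuffle, from top half): 25 ← 12
  undo op 2 (cut 39): 12 ← 11
  undo op 1 (in-shuffle, from top half): 11 ← 5
So the tile at position 8 came from original position 5.

5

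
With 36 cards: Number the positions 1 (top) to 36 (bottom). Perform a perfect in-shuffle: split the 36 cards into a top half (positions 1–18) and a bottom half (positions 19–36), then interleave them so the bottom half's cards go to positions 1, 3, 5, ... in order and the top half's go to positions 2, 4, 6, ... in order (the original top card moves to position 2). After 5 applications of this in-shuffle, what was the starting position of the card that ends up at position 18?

Work backwards from position 18, undoing one in-shuffle at a time:
18 ← 9 ← 23 ← 30 ← 15 ← 26
So the card now at position 18 started at position 26.

26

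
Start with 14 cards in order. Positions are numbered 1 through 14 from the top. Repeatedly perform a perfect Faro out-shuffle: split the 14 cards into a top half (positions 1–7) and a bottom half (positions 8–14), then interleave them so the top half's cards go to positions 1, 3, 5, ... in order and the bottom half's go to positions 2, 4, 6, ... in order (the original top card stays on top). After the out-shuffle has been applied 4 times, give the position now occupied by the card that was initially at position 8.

Track the card's position through each out-shuffle:
8 → 2 → 3 → 5 → 9

9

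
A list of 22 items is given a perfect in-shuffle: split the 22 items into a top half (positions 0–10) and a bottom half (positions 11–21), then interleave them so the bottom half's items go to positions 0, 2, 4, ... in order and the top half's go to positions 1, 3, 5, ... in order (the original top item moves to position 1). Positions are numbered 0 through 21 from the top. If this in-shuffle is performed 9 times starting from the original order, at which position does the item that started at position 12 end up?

8

Track the item's position through each in-shuffle:
12 → 2 → 5 → 11 → 0 → 1 → 3 → 7 → 15 → 8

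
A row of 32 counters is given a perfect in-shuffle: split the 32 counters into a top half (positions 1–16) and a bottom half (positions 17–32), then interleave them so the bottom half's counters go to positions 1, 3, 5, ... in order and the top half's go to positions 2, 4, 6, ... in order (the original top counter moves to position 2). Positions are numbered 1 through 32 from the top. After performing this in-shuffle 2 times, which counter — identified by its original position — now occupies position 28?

7

Work backwards from position 28, undoing one in-shuffle at a time:
28 ← 14 ← 7
So the counter now at position 28 started at position 7.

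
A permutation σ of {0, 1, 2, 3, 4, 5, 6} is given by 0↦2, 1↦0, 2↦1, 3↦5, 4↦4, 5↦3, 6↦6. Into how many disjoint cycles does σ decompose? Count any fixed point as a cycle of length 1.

Cycle decomposition: (0 2 1) (3 5) (4) (6).
4 cycles.

4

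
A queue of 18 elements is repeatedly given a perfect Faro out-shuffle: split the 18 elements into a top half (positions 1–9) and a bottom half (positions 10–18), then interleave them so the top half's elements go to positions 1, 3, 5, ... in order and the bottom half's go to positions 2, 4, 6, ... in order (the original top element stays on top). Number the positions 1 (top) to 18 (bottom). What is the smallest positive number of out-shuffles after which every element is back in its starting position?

The out-shuffle permutes the 18 positions with cycle lengths [1, 1, 8, 8].
Every element is home exactly when every cycle has completed a whole number of laps, i.e. after lcm(1, 8) = 8 out-shuffles.

8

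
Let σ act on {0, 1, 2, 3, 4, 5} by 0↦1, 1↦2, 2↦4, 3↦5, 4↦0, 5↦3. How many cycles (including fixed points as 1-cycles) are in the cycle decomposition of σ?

Cycle decomposition: (0 1 2 4) (3 5).
2 cycles.

2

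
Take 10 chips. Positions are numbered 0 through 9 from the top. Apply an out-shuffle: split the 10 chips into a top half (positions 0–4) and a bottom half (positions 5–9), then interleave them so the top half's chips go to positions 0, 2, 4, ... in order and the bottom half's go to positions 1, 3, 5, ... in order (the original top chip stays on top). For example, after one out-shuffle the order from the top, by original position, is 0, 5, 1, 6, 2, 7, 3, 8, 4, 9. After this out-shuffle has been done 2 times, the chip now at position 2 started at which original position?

Work backwards from position 2, undoing one out-shuffle at a time:
2 ← 1 ← 5
So the chip now at position 2 started at position 5.

5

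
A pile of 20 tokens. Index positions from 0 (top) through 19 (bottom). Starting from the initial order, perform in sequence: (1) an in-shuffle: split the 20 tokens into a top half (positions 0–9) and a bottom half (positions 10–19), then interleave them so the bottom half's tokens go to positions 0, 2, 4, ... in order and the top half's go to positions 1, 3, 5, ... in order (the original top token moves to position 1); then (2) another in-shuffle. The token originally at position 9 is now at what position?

18

Track the token from position 9 forward through each operation:
  after op 1 (in-shuffle): 9 → 19
  after op 2 (in-shuffle): 19 → 18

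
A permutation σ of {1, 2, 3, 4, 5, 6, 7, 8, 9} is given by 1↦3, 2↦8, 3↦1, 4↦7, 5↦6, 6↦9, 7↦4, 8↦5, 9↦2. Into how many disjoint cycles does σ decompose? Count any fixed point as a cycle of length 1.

3

Cycle decomposition: (1 3) (2 8 5 6 9) (4 7).
3 cycles.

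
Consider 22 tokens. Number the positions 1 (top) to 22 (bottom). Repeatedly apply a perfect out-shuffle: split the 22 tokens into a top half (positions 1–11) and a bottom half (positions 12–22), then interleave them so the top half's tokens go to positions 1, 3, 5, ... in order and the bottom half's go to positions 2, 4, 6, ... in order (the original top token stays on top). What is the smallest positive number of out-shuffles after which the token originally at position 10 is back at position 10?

Follow position 10 under repeated out-shuffles:
10 → 19 → 16 → 10
It first returns after 3 out-shuffles.

3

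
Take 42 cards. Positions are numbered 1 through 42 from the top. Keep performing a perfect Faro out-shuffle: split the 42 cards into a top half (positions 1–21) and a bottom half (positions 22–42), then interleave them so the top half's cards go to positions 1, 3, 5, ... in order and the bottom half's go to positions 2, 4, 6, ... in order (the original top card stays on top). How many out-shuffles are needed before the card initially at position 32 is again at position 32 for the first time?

Follow position 32 under repeated out-shuffles:
32 → 22 → 2 → 3 → 5 → 9 → 17 → 33 → 24 → 6 → 11 → 21 → 41 → 40 → 38 → 34 → 26 → 10 → 19 → 37 → 32
It first returns after 20 out-shuffles.

20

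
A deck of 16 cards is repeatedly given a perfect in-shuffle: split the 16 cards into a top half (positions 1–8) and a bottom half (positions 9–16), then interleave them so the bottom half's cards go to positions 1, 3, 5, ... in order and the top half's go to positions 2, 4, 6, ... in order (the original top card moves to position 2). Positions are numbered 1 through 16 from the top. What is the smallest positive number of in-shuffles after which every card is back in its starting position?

8

The in-shuffle permutes the 16 positions with cycle lengths [8, 8].
Every card is home exactly when every cycle has completed a whole number of laps, i.e. after lcm(8) = 8 in-shuffles.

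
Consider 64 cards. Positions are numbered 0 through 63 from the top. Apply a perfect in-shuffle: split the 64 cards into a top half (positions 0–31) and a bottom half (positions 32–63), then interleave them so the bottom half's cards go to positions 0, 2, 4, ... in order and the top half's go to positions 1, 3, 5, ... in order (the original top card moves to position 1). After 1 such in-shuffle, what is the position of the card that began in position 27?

Track the card's position through each in-shuffle:
27 → 55

55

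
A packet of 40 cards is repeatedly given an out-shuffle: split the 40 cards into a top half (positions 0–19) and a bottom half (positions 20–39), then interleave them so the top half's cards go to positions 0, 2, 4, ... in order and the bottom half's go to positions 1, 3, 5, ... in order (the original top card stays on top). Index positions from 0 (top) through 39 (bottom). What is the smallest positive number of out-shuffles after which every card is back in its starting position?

The out-shuffle permutes the 40 positions with cycle lengths [1, 1, 2, 12, 12, 12].
Every card is home exactly when every cycle has completed a whole number of laps, i.e. after lcm(1, 2, 12) = 12 out-shuffles.

12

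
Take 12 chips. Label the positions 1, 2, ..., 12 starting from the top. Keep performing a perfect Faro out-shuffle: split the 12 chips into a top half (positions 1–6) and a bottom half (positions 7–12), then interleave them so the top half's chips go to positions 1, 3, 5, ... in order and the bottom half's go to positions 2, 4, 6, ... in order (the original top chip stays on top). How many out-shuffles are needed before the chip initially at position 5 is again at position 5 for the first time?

Follow position 5 under repeated out-shuffles:
5 → 9 → 6 → 11 → 10 → 8 → 4 → 7 → 2 → 3 → 5
It first returns after 10 out-shuffles.

10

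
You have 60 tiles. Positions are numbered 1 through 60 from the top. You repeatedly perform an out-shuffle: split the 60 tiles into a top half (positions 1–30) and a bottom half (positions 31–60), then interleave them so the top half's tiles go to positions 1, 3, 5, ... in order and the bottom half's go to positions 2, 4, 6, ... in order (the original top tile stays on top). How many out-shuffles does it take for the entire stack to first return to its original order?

The out-shuffle permutes the 60 positions with cycle lengths [1, 1, 58].
Every tile is home exactly when every cycle has completed a whole number of laps, i.e. after lcm(1, 58) = 58 out-shuffles.

58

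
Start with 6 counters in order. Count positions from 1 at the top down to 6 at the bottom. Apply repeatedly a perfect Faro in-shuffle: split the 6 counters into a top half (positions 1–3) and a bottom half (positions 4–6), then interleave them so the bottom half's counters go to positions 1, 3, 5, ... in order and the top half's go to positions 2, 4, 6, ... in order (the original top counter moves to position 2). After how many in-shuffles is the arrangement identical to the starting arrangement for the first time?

The in-shuffle permutes the 6 positions with cycle lengths [3, 3].
Every counter is home exactly when every cycle has completed a whole number of laps, i.e. after lcm(3) = 3 in-shuffles.

3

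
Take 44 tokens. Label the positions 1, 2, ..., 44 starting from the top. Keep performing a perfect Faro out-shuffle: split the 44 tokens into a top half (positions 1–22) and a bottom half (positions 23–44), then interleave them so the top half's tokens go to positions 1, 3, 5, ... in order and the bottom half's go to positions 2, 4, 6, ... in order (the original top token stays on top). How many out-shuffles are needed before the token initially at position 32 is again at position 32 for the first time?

Follow position 32 under repeated out-shuffles:
32 → 20 → 39 → 34 → 24 → 4 → 7 → 13 → 25 → 6 → 11 → 21 → 41 → 38 → 32
It first returns after 14 out-shuffles.

14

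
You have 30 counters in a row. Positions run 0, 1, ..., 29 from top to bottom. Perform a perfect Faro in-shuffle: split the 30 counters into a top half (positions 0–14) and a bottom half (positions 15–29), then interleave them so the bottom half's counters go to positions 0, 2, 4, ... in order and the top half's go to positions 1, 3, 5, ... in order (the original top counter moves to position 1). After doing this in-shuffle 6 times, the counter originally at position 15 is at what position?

Track the counter's position through each in-shuffle:
15 → 0 → 1 → 3 → 7 → 15 → 0

0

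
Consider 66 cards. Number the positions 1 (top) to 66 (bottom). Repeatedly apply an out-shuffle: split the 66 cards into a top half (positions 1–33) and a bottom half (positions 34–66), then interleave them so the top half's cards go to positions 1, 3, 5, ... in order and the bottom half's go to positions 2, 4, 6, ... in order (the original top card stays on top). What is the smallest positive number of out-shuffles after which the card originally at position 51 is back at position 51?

Follow position 51 under repeated out-shuffles:
51 → 36 → 6 → 11 → 21 → 41 → 16 → 31 → 61 → 56 → 46 → 26 → 51
It first returns after 12 out-shuffles.

12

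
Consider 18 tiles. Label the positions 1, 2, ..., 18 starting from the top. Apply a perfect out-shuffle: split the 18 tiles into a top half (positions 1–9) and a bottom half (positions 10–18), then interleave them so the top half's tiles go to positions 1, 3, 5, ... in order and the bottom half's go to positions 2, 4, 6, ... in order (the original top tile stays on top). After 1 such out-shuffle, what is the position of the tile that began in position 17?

16

Track the tile's position through each out-shuffle:
17 → 16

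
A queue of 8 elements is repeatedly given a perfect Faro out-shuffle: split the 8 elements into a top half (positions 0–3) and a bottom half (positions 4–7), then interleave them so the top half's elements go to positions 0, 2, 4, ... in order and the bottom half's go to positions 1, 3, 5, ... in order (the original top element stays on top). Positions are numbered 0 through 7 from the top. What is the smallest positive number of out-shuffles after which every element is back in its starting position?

The out-shuffle permutes the 8 positions with cycle lengths [1, 1, 3, 3].
Every element is home exactly when every cycle has completed a whole number of laps, i.e. after lcm(1, 3) = 3 out-shuffles.

3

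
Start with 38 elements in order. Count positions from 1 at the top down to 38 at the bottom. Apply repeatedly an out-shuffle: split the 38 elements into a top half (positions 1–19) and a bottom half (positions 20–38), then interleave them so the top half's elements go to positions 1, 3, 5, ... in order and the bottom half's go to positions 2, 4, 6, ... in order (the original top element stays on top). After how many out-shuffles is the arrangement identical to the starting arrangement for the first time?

The out-shuffle permutes the 38 positions with cycle lengths [1, 1, 36].
Every element is home exactly when every cycle has completed a whole number of laps, i.e. after lcm(1, 36) = 36 out-shuffles.

36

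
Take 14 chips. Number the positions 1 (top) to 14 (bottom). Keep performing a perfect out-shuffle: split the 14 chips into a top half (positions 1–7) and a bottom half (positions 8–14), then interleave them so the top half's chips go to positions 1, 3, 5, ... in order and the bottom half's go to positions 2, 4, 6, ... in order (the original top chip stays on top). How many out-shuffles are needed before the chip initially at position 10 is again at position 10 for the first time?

12

Follow position 10 under repeated out-shuffles:
10 → 6 → 11 → 8 → 2 → 3 → 5 → 9 → 4 → 7 → 13 → 12 → 10
It first returns after 12 out-shuffles.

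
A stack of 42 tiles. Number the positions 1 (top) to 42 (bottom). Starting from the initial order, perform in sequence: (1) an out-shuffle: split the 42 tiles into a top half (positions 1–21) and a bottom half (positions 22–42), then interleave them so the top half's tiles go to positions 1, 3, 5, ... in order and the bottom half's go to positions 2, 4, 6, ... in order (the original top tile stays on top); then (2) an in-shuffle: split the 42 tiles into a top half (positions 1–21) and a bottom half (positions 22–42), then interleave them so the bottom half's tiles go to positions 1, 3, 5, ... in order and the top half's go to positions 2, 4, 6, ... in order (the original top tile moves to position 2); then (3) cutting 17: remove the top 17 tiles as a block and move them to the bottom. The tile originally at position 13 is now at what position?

Track the tile from position 13 forward through each operation:
  after op 1 (out-shuffle): 13 → 25
  after op 2 (in-shuffle): 25 → 7
  after op 3 (cut 17): 7 → 32

32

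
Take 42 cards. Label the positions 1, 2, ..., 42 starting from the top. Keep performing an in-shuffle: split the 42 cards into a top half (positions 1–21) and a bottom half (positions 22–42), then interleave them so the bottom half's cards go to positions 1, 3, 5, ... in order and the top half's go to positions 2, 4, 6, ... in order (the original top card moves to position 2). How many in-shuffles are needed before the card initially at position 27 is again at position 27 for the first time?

14

Follow position 27 under repeated in-shuffles:
27 → 11 → 22 → 1 → 2 → 4 → 8 → 16 → 32 → 21 → 42 → 41 → 39 → 35 → 27
It first returns after 14 in-shuffles.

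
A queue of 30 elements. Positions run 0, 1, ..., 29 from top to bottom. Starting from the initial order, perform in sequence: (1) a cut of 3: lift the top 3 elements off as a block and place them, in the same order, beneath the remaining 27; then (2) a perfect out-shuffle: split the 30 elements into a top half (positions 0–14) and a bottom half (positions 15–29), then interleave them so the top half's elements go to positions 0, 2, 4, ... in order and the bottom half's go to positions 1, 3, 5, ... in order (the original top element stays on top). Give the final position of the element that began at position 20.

5

Track the element from position 20 forward through each operation:
  after op 1 (cut 3): 20 → 17
  after op 2 (out-shuffle): 17 → 5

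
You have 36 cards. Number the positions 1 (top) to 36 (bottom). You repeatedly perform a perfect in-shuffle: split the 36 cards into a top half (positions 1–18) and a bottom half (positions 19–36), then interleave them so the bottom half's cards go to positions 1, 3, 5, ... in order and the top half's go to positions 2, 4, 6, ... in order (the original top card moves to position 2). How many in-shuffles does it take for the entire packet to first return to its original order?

The in-shuffle permutes the 36 positions with cycle lengths [36].
Every card is home exactly when every cycle has completed a whole number of laps, i.e. after lcm(36) = 36 in-shuffles.

36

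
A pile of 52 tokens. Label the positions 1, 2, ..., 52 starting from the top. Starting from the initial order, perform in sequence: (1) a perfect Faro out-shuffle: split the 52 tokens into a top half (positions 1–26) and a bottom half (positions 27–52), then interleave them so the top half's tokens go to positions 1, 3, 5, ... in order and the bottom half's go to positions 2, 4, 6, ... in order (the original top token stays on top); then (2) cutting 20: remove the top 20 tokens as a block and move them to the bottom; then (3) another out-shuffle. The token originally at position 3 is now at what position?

Track the token from position 3 forward through each operation:
  after op 1 (out-shuffle): 3 → 5
  after op 2 (cut 20): 5 → 37
  after op 3 (out-shuffle): 37 → 22

22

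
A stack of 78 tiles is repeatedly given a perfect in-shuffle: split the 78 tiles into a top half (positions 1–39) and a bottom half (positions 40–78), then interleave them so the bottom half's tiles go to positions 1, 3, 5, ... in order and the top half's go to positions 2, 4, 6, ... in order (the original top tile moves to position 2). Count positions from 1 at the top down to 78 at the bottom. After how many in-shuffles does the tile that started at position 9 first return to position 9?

39

Follow position 9 under repeated in-shuffles:
9 → 18 → 36 → 72 → 65 → 51 → 23 → 46 → ... → 9 (length 39)
It first returns after 39 in-shuffles.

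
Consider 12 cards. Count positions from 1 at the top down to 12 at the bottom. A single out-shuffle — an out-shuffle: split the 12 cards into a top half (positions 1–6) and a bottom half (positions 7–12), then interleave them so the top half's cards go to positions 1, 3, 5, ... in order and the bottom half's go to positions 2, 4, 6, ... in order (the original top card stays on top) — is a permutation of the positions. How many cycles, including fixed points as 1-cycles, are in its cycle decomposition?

3

Trace each unvisited position around until it returns:
(1) (2 3 5 9 6 11 10 8 4 7) (12)
3 cycles in total.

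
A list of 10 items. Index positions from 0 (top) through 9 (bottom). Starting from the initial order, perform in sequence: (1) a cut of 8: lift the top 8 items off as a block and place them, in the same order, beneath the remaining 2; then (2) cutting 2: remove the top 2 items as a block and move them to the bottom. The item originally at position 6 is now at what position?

6

Track the item from position 6 forward through each operation:
  after op 1 (cut 8): 6 → 8
  after op 2 (cut 2): 8 → 6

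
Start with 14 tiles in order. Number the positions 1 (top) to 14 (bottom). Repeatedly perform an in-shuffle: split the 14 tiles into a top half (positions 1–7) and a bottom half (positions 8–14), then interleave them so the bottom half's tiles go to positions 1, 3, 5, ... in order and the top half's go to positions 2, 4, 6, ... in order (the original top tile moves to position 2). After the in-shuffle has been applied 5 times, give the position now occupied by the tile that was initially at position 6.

12

Track the tile's position through each in-shuffle:
6 → 12 → 9 → 3 → 6 → 12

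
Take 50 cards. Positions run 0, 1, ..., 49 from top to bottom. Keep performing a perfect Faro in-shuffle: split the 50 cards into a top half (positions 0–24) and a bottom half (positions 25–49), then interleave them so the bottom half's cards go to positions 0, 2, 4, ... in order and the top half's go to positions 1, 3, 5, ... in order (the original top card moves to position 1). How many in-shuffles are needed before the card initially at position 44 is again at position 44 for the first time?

8

Follow position 44 under repeated in-shuffles:
44 → 38 → 26 → 2 → 5 → 11 → 23 → 47 → 44
It first returns after 8 in-shuffles.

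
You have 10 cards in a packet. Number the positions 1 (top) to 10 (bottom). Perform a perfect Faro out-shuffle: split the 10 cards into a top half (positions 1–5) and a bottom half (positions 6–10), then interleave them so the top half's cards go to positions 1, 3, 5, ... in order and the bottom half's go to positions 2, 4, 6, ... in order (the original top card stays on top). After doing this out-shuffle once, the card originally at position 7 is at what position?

Track the card's position through each out-shuffle:
7 → 4

4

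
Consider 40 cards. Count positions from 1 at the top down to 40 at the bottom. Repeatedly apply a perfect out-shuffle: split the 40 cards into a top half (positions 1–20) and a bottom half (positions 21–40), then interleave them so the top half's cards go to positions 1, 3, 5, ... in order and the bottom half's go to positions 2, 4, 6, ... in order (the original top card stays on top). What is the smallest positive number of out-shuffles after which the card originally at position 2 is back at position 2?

12

Follow position 2 under repeated out-shuffles:
2 → 3 → 5 → 9 → 17 → 33 → 26 → 12 → 23 → 6 → 11 → 21 → 2
It first returns after 12 out-shuffles.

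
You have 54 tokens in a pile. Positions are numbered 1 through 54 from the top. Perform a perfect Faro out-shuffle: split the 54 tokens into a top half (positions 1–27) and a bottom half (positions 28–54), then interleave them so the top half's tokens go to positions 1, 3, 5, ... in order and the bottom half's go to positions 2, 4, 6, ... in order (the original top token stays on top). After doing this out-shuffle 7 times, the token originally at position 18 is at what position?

Track the token's position through each out-shuffle:
18 → 35 → 16 → 31 → 8 → 15 → 29 → 4

4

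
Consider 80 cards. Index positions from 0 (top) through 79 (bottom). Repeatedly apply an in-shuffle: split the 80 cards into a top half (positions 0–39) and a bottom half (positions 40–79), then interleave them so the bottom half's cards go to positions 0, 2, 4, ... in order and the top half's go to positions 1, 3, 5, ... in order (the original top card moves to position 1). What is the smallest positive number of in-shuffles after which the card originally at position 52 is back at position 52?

54

Follow position 52 under repeated in-shuffles:
52 → 24 → 49 → 18 → 37 → 75 → 70 → 60 → ... → 52 (length 54)
It first returns after 54 in-shuffles.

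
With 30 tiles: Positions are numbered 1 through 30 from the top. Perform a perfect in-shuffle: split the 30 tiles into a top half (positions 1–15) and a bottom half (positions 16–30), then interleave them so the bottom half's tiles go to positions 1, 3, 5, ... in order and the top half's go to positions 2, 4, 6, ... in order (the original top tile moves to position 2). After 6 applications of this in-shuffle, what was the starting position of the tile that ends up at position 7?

19

Work backwards from position 7, undoing one in-shuffle at a time:
7 ← 19 ← 25 ← 28 ← 14 ← 7 ← 19
So the tile now at position 7 started at position 19.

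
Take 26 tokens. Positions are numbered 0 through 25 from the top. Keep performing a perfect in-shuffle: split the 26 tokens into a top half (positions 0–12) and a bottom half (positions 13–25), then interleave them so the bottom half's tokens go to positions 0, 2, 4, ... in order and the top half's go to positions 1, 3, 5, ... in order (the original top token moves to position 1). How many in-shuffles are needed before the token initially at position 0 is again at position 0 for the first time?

18

Follow position 0 under repeated in-shuffles:
0 → 1 → 3 → 7 → 15 → 4 → 9 → 19 → 12 → 25 → 24 → 22 → 18 → 10 → 21 → 16 → 6 → 13 → 0
It first returns after 18 in-shuffles.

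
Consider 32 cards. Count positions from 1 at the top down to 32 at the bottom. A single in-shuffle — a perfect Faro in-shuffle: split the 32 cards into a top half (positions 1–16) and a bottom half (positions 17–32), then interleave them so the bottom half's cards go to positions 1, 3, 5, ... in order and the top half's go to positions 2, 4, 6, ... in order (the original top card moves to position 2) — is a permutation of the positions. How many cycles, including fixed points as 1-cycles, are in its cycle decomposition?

Trace each unvisited position around until it returns:
(1 2 4 8 16 32 31 29 25 17) (3 6 12 24 15 30 27 21 9 18) (5 10 20 7 14 28 23 13 26 19) (11 22)
4 cycles in total.

4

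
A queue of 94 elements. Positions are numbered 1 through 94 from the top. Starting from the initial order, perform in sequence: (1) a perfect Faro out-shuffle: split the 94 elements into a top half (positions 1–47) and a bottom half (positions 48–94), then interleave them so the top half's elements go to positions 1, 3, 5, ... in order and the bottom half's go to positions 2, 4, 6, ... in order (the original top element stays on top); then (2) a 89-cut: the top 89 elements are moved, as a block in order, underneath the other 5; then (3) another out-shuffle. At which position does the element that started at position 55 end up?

41

Track the element from position 55 forward through each operation:
  after op 1 (out-shuffle): 55 → 16
  after op 2 (cut 89): 16 → 21
  after op 3 (out-shuffle): 21 → 41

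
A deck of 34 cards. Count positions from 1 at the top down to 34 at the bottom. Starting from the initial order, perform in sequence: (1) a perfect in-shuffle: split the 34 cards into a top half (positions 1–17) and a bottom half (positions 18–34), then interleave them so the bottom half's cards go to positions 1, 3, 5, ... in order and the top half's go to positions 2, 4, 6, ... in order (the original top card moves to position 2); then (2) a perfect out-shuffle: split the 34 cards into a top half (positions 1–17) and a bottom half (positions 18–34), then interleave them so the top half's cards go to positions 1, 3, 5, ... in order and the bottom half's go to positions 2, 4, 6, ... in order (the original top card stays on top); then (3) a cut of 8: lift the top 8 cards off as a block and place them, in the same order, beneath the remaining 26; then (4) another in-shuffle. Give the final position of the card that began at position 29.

8

Track the card from position 29 forward through each operation:
  after op 1 (in-shuffle): 29 → 23
  after op 2 (out-shuffle): 23 → 12
  after op 3 (cut 8): 12 → 4
  after op 4 (in-shuffle): 4 → 8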